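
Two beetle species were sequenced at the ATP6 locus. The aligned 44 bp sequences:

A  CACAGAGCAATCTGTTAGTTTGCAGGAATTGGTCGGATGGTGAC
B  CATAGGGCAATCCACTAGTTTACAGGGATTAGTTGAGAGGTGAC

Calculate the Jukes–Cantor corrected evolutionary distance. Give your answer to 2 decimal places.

0.34

The sequences differ at 12 of 44 sites, so p = 12/44 ≈ 0.272727.
d = −(3/4) ln(1 − 4p/3) = −0.75 ln(1 − 0.363636) = −0.75 ln(0.636364)
  = −0.75 × (-0.451985) = 0.338989 substitutions/site.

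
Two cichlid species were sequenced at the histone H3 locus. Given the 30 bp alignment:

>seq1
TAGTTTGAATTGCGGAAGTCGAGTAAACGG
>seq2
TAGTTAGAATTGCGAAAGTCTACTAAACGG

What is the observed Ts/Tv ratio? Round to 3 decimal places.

0.333

Transitions are A↔G and C↔T; transversions are all other mismatches.
Transitions: 1. Transversions: 3.
R = 1/3 = 0.333333… ≈ 0.333 (to 3 d.p.).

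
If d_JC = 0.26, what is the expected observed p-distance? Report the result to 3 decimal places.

p = (3/4)(1 − e^(−4d/3)) = 0.75 × (1 − e^(-0.346667)) = 0.75 × (1 − 0.707041) = 0.219719.

0.220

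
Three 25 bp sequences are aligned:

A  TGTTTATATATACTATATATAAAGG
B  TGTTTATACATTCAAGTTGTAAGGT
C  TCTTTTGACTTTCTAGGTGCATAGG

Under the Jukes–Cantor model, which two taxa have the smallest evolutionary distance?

A–B: 8/25 differ, p = 0.320, d = 0.417.
A–C: 11/25 differ, p = 0.440, d = 0.663.
B–C: 10/25 differ, p = 0.400, d = 0.572.
The smallest distance is between A and B.

A and B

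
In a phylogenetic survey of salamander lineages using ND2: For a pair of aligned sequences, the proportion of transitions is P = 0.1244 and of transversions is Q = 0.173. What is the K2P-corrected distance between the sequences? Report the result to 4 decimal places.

Under the Kimura two-parameter model, d = −½ ln(1 − 2P − Q) − ¼ ln(1 − 2Q).
1 − 2P − Q = 0.5782, giving −½ ln(0.5782) = 0.273918.
1 − 2Q = 0.654, giving −¼ ln(0.654) = 0.106162.
d = 0.273918 + 0.106162 = 0.380080.

0.3801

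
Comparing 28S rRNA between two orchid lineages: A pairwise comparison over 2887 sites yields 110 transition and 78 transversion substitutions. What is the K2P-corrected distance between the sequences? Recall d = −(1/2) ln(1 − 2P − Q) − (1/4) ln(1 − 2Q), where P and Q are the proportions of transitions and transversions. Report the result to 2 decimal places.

P = 110/2887 ≈ 0.038102 and Q = 78/2887 ≈ 0.027018.
Under the Kimura two-parameter model, d = −½ ln(1 − 2P − Q) − ¼ ln(1 − 2Q).
1 − 2P − Q = 0.896778, giving −½ ln(0.896778) = 0.054473.
1 − 2Q = 0.945964, giving −¼ ln(0.945964) = 0.013888.
d = 0.054473 + 0.013888 = 0.068361.

0.07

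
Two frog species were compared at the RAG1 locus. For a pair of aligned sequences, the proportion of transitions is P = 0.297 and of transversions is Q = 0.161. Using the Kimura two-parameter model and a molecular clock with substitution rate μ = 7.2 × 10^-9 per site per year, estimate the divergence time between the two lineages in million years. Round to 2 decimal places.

55.58

Under the Kimura two-parameter model, d = −½ ln(1 − 2P − Q) − ¼ ln(1 − 2Q).
1 − 2P − Q = 0.245, giving −½ ln(0.245) = 0.703249.
1 − 2Q = 0.678, giving −¼ ln(0.678) = 0.097152.
d = 0.703249 + 0.097152 = 0.800401.
Under a molecular clock d = 2μt, so t = d/(2μ) = 0.800401 / (2 × 7.2 × 10^-9) = 55.58 million years.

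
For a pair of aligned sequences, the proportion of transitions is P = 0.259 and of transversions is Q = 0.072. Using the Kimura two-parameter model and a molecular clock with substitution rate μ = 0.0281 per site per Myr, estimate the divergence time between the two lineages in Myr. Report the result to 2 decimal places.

8.62

Under the Kimura two-parameter model, d = −½ ln(1 − 2P − Q) − ¼ ln(1 − 2Q).
1 − 2P − Q = 0.41, giving −½ ln(0.41) = 0.445799.
1 − 2Q = 0.856, giving −¼ ln(0.856) = 0.038871.
d = 0.445799 + 0.038871 = 0.484670.
Under a molecular clock d = 2μt, so t = d/(2μ) = 0.484670 / (2 × 0.0281) = 8.62 Myr.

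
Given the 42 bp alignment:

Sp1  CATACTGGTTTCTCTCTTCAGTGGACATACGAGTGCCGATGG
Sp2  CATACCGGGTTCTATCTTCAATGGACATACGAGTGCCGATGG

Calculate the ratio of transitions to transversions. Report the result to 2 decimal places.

Transitions are A↔G and C↔T; transversions are all other mismatches.
Transitions: 2. Transversions: 2.
R = 2/2 = 1.00.

1.00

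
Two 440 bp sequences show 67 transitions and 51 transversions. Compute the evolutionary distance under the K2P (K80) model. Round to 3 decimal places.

0.339

P = 67/440 ≈ 0.152273 and Q = 51/440 ≈ 0.115909.
Under the Kimura two-parameter model, d = −½ ln(1 − 2P − Q) − ¼ ln(1 − 2Q).
1 − 2P − Q = 0.579545, giving −½ ln(0.579545) = 0.272756.
1 − 2Q = 0.768182, giving −¼ ln(0.768182) = 0.065932.
d = 0.272756 + 0.065932 = 0.338688.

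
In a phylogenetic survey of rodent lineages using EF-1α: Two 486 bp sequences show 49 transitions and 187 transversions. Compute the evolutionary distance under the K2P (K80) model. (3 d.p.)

P = 49/486 ≈ 0.100823 and Q = 187/486 ≈ 0.384774.
Under the Kimura two-parameter model, d = −½ ln(1 − 2P − Q) − ¼ ln(1 − 2Q).
1 − 2P − Q = 0.41358, giving −½ ln(0.41358) = 0.441452.
1 − 2Q = 0.230452, giving −¼ ln(0.230452) = 0.366928.
d = 0.441452 + 0.366928 = 0.808380.

0.808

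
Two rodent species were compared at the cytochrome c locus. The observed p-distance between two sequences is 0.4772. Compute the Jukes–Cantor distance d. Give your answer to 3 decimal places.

0.759

d = −(3/4) ln(1 − 4p/3) = −0.75 ln(1 − 0.636267) = −0.75 ln(0.363733)
  = −0.75 × (-1.011335) = 0.758501 substitutions/site.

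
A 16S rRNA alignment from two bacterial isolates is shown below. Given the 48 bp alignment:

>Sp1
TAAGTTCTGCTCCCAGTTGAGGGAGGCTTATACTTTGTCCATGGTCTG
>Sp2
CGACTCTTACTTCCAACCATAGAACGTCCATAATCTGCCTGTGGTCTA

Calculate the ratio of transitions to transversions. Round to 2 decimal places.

5.00

Transitions are A↔G and C↔T; transversions are all other mismatches.
Transitions: 20. Transversions: 4.
R = 20/4 = 5.00.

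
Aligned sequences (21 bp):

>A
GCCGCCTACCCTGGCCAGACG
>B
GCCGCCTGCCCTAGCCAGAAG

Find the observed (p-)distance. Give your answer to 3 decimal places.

0.143

The sequences differ at 3 of 21 positions (sites 8, 13, 20).
p = 3/21 = 0.142857… ≈ 0.143 (to 3 d.p.).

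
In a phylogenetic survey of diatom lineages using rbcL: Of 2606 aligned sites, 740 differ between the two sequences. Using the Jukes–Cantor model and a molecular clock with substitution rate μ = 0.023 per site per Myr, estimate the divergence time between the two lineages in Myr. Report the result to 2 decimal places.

7.76

p = 740/2606 ≈ 0.28396.
d = −(3/4) ln(1 − 4p/3) = −0.75 ln(1 − 0.378613) = −0.75 ln(0.621387)
  = −0.75 × (-0.475801) = 0.356851 substitutions/site.
Under a molecular clock d = 2μt, so t = d/(2μ) = 0.356851 / (2 × 0.023) = 7.76 Myr.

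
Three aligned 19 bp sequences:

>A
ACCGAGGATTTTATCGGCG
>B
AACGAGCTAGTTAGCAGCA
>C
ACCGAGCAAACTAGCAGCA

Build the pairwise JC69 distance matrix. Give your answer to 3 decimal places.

A–B: 8/19 sites differ → p ≈ 0.421053, d = −0.75 ln(1 − 0.561404) = 0.618132 ≈ 0.618.
A–C: 7/19 sites differ → p ≈ 0.368421, d = −0.75 ln(1 − 0.491228) = 0.506816 ≈ 0.507.
B–C: 4/19 sites differ → p ≈ 0.210526, d = −0.75 ln(1 − 0.280701) = 0.247109 ≈ 0.247.

d(A,B) = 0.618, d(A,C) = 0.507, d(B,C) = 0.247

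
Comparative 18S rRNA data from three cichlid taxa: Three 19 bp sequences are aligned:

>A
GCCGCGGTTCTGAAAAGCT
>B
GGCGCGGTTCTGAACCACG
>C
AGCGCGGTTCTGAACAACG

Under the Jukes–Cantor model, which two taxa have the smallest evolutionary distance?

A–B: 5/19 differ, p = 0.263, d = 0.324.
A–C: 5/19 differ, p = 0.263, d = 0.324.
B–C: 2/19 differ, p = 0.105, d = 0.113.
The smallest distance is between B and C.

B and C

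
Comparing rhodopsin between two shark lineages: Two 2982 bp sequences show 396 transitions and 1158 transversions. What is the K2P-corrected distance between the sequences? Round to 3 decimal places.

P = 396/2982 ≈ 0.132797 and Q = 1158/2982 ≈ 0.38833.
Under the Kimura two-parameter model, d = −½ ln(1 − 2P − Q) − ¼ ln(1 − 2Q).
1 − 2P − Q = 0.346076, giving −½ ln(0.346076) = 0.530548.
1 − 2Q = 0.22334, giving −¼ ln(0.22334) = 0.374765.
d = 0.530548 + 0.374765 = 0.905313.

0.905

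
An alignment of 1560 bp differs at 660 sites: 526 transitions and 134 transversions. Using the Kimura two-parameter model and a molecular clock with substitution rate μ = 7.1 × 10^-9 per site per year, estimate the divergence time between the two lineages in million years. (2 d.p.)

P = 526/1560 ≈ 0.337179 and Q = 134/1560 ≈ 0.085897.
Under the Kimura two-parameter model, d = −½ ln(1 − 2P − Q) − ¼ ln(1 − 2Q).
1 − 2P − Q = 0.239745, giving −½ ln(0.239745) = 0.714090.
1 − 2Q = 0.828206, giving −¼ ln(0.828206) = 0.047123.
d = 0.714090 + 0.047123 = 0.761213.
Under a molecular clock d = 2μt, so t = d/(2μ) = 0.761213 / (2 × 7.1 × 10^-9) = 53.61 million years.

53.61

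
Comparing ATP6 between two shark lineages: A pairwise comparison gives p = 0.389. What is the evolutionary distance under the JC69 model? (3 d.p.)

0.548

d = −(3/4) ln(1 − 4p/3) = −0.75 ln(1 − 0.518667) = −0.75 ln(0.481333)
  = −0.75 × (-0.731196) = 0.548397 substitutions/site.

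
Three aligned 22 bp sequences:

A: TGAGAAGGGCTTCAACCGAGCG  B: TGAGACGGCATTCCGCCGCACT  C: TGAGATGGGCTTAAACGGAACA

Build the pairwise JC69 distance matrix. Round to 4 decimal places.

d(A,B) = 0.4975, d(A,C) = 0.2708, d(B,C) = 0.5913

A–B: 8/22 sites differ → p ≈ 0.363636, d = −0.75 ln(1 − 0.484848) = 0.497470 ≈ 0.4975.
A–C: 5/22 sites differ → p ≈ 0.227273, d = −0.75 ln(1 − 0.303031) = 0.270761 ≈ 0.2708.
B–C: 9/22 sites differ → p ≈ 0.409091, d = −0.75 ln(1 − 0.545455) = 0.591344 ≈ 0.5913.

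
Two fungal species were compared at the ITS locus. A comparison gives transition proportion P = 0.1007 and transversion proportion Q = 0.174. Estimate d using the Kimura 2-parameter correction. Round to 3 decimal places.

Under the Kimura two-parameter model, d = −½ ln(1 − 2P − Q) − ¼ ln(1 − 2Q).
1 − 2P − Q = 0.6246, giving −½ ln(0.6246) = 0.235322.
1 − 2Q = 0.652, giving −¼ ln(0.652) = 0.106928.
d = 0.235322 + 0.106928 = 0.342250.

0.342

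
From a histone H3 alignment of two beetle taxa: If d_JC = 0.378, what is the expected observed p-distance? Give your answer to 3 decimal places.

0.297

p = (3/4)(1 − e^(−4d/3)) = 0.75 × (1 − e^(-0.504)) = 0.75 × (1 − 0.604109) = 0.296918.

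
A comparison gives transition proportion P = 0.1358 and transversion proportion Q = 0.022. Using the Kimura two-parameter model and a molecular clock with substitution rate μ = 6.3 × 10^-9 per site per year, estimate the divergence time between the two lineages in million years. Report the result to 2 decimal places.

Under the Kimura two-parameter model, d = −½ ln(1 − 2P − Q) − ¼ ln(1 − 2Q).
1 − 2P − Q = 0.7064, giving −½ ln(0.7064) = 0.173787.
1 − 2Q = 0.956, giving −¼ ln(0.956) = 0.011249.
d = 0.173787 + 0.011249 = 0.185036.
Under a molecular clock d = 2μt, so t = d/(2μ) = 0.185036 / (2 × 6.3 × 10^-9) = 14.69 million years.

14.69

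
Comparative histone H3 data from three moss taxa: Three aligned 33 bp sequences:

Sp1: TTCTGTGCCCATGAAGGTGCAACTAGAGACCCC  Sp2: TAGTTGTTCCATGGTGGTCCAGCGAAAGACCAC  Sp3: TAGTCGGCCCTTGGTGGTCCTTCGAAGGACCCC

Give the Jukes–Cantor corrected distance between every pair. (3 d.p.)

Sp1–Sp2: 13/33 sites differ → p ≈ 0.393939, d = −0.75 ln(1 − 0.525252) = 0.558728 ≈ 0.559.
Sp1–Sp3: 13/33 sites differ → p ≈ 0.393939, d = −0.75 ln(1 − 0.525252) = 0.558728 ≈ 0.559.
Sp2–Sp3: 8/33 sites differ → p ≈ 0.242424, d = −0.75 ln(1 − 0.323232) = 0.292820 ≈ 0.293.

d(Sp1,Sp2) = 0.559, d(Sp1,Sp3) = 0.559, d(Sp2,Sp3) = 0.293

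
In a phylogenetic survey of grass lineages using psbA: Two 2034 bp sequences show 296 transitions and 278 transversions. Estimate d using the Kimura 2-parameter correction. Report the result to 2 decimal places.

0.36

P = 296/2034 ≈ 0.145526 and Q = 278/2034 ≈ 0.136676.
Under the Kimura two-parameter model, d = −½ ln(1 − 2P − Q) − ¼ ln(1 − 2Q).
1 − 2P − Q = 0.572272, giving −½ ln(0.572272) = 0.279070.
1 − 2Q = 0.726648, giving −¼ ln(0.726648) = 0.079828.
d = 0.279070 + 0.079828 = 0.358898.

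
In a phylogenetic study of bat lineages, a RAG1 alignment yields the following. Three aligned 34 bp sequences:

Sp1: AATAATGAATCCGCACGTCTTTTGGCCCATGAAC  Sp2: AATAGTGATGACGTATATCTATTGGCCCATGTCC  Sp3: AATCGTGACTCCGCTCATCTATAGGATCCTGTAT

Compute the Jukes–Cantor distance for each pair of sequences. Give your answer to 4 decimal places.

Sp1–Sp2: 10/34 sites differ → p ≈ 0.294118, d = −0.75 ln(1 − 0.392157) = 0.373379 ≈ 0.3734.
Sp1–Sp3: 12/34 sites differ → p ≈ 0.352941, d = −0.75 ln(1 − 0.470588) = 0.476991 ≈ 0.4770.
Sp2–Sp3: 13/34 sites differ → p ≈ 0.382353, d = −0.75 ln(1 − 0.509804) = 0.534712 ≈ 0.5347.

d(Sp1,Sp2) = 0.3734, d(Sp1,Sp3) = 0.4770, d(Sp2,Sp3) = 0.5347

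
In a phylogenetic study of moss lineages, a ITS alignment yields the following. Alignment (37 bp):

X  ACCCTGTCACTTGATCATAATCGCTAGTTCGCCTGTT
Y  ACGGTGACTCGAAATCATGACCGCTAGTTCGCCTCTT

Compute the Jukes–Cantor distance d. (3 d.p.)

The sequences differ at 10 of 37 sites (3, 4, 7, 9, 11, 12, 13, 19, 21, 35), so p = 10/37 ≈ 0.27027.
d = −(3/4) ln(1 − 4p/3) = −0.75 ln(1 − 0.36036) = −0.75 ln(0.63964)
  = −0.75 × (-0.446850) = 0.335138 substitutions/site.

0.335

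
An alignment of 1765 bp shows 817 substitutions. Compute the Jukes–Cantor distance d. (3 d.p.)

p = 817/1765 ≈ 0.46289.
d = −(3/4) ln(1 − 4p/3) = −0.75 ln(1 − 0.617187) = −0.75 ln(0.382813)
  = −0.75 × (-0.960209) = 0.720157 substitutions/site.

0.720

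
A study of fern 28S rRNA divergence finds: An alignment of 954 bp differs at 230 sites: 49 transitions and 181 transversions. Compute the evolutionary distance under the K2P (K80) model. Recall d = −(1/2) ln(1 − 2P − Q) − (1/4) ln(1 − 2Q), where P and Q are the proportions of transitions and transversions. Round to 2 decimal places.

0.29

P = 49/954 ≈ 0.051363 and Q = 181/954 ≈ 0.189727.
Under the Kimura two-parameter model, d = −½ ln(1 − 2P − Q) − ¼ ln(1 − 2Q).
1 − 2P − Q = 0.707547, giving −½ ln(0.707547) = 0.172976.
1 − 2Q = 0.620546, giving −¼ ln(0.620546) = 0.119289.
d = 0.172976 + 0.119289 = 0.292265.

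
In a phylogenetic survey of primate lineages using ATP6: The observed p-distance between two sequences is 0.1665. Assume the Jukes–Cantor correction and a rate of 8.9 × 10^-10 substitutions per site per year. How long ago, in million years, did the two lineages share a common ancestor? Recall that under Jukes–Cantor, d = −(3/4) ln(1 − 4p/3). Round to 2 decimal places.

d = −(3/4) ln(1 − 4p/3) = −0.75 ln(1 − 0.222) = −0.75 ln(0.778)
  = −0.75 × (-0.251029) = 0.188272 substitutions/site.
Under a molecular clock d = 2μt, so t = d/(2μ) = 0.188272 / (2 × 8.9 × 10^-10) = 105.77 million years.

105.77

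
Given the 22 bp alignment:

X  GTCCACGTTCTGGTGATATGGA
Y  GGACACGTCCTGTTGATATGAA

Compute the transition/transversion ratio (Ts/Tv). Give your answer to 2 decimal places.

Transitions are A↔G and C↔T; transversions are all other mismatches.
Transitions: 2. Transversions: 3.
R = 2/3 = 0.666666… ≈ 0.67 (to 2 d.p.).

0.67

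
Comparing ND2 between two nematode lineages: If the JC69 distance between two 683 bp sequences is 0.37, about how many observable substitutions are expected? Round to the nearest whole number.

Invert JC69: p = (3/4)(1 − e^(−4d/3)) = 0.75 × (1 − e^(-0.493333)) = 0.75 × (1 − 0.610588) = 0.292059.
Expected differing sites = pL ≈ 0.292059 × 683 = 199.476297 ≈ 199.

199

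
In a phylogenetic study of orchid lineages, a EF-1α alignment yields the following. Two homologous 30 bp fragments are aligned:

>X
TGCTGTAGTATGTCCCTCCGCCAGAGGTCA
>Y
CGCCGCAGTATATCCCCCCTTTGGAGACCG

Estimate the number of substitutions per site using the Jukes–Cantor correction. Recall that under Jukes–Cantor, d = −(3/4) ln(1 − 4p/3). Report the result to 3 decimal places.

The sequences differ at 12 of 30 sites, so p = 12/30 = 0.4.
d = −(3/4) ln(1 − 4p/3) = −0.75 ln(1 − 0.533333) = −0.75 ln(0.466667)
  = −0.75 × (-0.762139) = 0.571604 substitutions/site.

0.572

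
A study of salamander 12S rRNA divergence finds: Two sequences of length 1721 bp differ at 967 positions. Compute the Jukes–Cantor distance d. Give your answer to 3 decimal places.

p = 967/1721 ≈ 0.561883.
d = −(3/4) ln(1 − 4p/3) = −0.75 ln(1 − 0.749177) = −0.75 ln(0.250823)
  = −0.75 × (-1.383008) = 1.037256 substitutions/site.

1.037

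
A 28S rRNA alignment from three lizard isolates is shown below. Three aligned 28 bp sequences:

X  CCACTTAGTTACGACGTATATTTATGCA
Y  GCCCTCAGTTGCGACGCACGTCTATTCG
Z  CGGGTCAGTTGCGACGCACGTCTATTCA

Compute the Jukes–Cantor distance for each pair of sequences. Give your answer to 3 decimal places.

d(X,Y) = 0.485, d(X,Z) = 0.485, d(Y,Z) = 0.204

X–Y: 10/28 sites differ → p ≈ 0.357143, d = −0.75 ln(1 − 0.476191) = 0.484971 ≈ 0.485.
X–Z: 10/28 sites differ → p ≈ 0.357143, d = −0.75 ln(1 − 0.476191) = 0.484971 ≈ 0.485.
Y–Z: 5/28 sites differ → p ≈ 0.178571, d = −0.75 ln(1 − 0.238095) = 0.203950 ≈ 0.204.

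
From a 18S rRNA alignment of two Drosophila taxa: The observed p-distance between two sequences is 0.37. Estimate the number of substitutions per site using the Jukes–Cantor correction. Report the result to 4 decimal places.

d = −(3/4) ln(1 − 4p/3) = −0.75 ln(1 − 0.493333) = −0.75 ln(0.506667)
  = −0.75 × (-0.679901) = 0.509926 substitutions/site.

0.5099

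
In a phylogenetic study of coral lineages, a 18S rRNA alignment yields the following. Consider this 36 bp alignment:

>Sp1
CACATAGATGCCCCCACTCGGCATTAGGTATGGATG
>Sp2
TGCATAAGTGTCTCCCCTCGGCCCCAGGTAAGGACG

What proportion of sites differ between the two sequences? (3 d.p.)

The sequences differ at 12 of 36 positions.
p = 12/36 = 0.333333… ≈ 0.333 (to 3 d.p.).

0.333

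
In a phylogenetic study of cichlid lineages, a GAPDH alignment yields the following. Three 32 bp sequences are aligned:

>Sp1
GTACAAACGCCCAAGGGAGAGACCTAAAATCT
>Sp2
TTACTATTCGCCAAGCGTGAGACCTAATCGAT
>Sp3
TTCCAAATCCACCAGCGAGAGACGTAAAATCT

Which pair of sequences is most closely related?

Sp1 and Sp3

Sp1–Sp2: 12/32 differ, p = 0.375, d = 0.520.
Sp1–Sp3: 8/32 differ, p = 0.250, d = 0.304.
Sp2–Sp3: 12/32 differ, p = 0.375, d = 0.520.
The smallest distance is between Sp1 and Sp3.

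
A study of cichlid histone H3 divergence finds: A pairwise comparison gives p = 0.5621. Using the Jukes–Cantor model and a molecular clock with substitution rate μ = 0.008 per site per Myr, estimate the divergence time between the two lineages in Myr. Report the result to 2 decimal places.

d = −(3/4) ln(1 − 4p/3) = −0.75 ln(1 − 0.749467) = −0.75 ln(0.250533)
  = −0.75 × (-1.384165) = 1.038124 substitutions/site.
Under a molecular clock d = 2μt, so t = d/(2μ) = 1.038124 / (2 × 0.008) = 64.88 Myr.

64.88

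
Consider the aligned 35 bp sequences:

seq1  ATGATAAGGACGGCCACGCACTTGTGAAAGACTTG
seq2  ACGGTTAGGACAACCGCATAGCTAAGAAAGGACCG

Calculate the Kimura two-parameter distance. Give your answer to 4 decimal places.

0.8696

Of 35 sites, 12 differences are transitions and 4 are transversions, so P = 12/35 ≈ 0.342857 and Q = 4/35 ≈ 0.114286.
Under the Kimura two-parameter model, d = −½ ln(1 − 2P − Q) − ¼ ln(1 − 2Q).
1 − 2P − Q = 0.2, giving −½ ln(0.2) = 0.804719.
1 − 2Q = 0.771428, giving −¼ ln(0.771428) = 0.064878.
d = 0.804719 + 0.064878 = 0.869597.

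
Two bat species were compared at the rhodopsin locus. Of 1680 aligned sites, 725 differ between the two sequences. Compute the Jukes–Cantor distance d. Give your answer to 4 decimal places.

p = 725/1680 ≈ 0.431548.
d = −(3/4) ln(1 − 4p/3) = −0.75 ln(1 − 0.575397) = −0.75 ln(0.424603)
  = −0.75 × (-0.856601) = 0.642451 substitutions/site.

0.6425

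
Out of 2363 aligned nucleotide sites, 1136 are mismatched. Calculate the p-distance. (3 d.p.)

0.481

p = 1136/2363 = 0.480744… ≈ 0.481 (to 3 d.p.).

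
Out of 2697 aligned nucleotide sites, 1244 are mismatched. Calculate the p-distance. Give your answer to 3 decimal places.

p = 1244/2697 = 0.461253… ≈ 0.461 (to 3 d.p.).

0.461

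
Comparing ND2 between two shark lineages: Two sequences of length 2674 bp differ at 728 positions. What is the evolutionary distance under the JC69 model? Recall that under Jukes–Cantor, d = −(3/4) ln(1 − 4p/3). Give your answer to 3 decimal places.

0.338

p = 728/2674 ≈ 0.272251.
d = −(3/4) ln(1 − 4p/3) = −0.75 ln(1 − 0.363001) = −0.75 ln(0.636999)
  = −0.75 × (-0.450987) = 0.338240 substitutions/site.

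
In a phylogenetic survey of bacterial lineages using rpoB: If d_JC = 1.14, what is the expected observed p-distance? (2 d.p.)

p = (3/4)(1 − e^(−4d/3)) = 0.75 × (1 − e^(-1.52)) = 0.75 × (1 − 0.218712) = 0.585966.

0.59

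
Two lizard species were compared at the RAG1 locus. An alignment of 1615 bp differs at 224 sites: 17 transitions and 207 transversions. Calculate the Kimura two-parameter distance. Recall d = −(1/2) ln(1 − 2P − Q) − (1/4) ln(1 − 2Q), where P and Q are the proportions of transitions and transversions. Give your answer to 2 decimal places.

0.15

P = 17/1615 ≈ 0.010526 and Q = 207/1615 ≈ 0.128173.
Under the Kimura two-parameter model, d = −½ ln(1 − 2P − Q) − ¼ ln(1 − 2Q).
1 − 2P − Q = 0.850775, giving −½ ln(0.850775) = 0.080804.
1 − 2Q = 0.743654, giving −¼ ln(0.743654) = 0.074045.
d = 0.080804 + 0.074045 = 0.154849.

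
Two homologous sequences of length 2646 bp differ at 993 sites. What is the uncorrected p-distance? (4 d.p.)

p = 993/2646 = 0.375283… ≈ 0.3753 (to 4 d.p.).

0.3753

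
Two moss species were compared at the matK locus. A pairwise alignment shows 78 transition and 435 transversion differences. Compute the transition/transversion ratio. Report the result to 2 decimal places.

R = 78/435 = 0.179310… ≈ 0.18 (to 2 d.p.).

0.18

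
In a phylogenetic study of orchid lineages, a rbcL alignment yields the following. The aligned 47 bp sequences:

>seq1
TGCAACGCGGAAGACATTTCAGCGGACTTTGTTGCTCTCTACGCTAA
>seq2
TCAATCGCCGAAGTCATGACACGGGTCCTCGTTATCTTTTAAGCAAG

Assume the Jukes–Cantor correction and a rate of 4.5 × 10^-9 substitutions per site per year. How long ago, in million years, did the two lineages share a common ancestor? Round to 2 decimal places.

69.82

The sequences differ at 20 of 47 sites, so p = 20/47 ≈ 0.425532.
d = −(3/4) ln(1 − 4p/3) = −0.75 ln(1 − 0.567376) = −0.75 ln(0.432624)
  = −0.75 × (-0.837886) = 0.628415 substitutions/site.
Under a molecular clock d = 2μt, so t = d/(2μ) = 0.628415 / (2 × 4.5 × 10^-9) = 69.82 million years.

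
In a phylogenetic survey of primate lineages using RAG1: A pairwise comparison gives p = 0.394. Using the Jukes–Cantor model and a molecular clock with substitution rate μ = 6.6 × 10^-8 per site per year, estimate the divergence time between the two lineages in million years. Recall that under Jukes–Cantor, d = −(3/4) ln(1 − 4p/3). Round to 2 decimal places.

d = −(3/4) ln(1 − 4p/3) = −0.75 ln(1 − 0.525333) = −0.75 ln(0.474667)
  = −0.75 × (-0.745142) = 0.558857 substitutions/site.
Under a molecular clock d = 2μt, so t = d/(2μ) = 0.558857 / (2 × 6.6 × 10^-8) = 4.23 million years.

4.23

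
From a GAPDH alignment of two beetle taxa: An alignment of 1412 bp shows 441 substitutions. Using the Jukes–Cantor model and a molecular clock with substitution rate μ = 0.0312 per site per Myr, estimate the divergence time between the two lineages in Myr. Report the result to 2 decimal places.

p = 441/1412 ≈ 0.312323.
d = −(3/4) ln(1 − 4p/3) = −0.75 ln(1 − 0.416431) = −0.75 ln(0.583569)
  = −0.75 × (-0.538593) = 0.403945 substitutions/site.
Under a molecular clock d = 2μt, so t = d/(2μ) = 0.403945 / (2 × 0.0312) = 6.47 Myr.

6.47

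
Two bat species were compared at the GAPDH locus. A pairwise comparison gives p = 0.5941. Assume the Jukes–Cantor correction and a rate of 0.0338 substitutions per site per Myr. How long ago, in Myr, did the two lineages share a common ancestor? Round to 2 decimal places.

d = −(3/4) ln(1 − 4p/3) = −0.75 ln(1 − 0.792133) = −0.75 ln(0.207867)
  = −0.75 × (-1.570857) = 1.178143 substitutions/site.
Under a molecular clock d = 2μt, so t = d/(2μ) = 1.178143 / (2 × 0.0338) = 17.43 Myr.

17.43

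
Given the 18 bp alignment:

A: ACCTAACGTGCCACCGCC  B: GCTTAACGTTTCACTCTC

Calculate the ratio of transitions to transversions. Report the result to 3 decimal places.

Transitions are A↔G and C↔T; transversions are all other mismatches.
Transitions: 5. Transversions: 2.
R = 5/2 = 2.500.

2.500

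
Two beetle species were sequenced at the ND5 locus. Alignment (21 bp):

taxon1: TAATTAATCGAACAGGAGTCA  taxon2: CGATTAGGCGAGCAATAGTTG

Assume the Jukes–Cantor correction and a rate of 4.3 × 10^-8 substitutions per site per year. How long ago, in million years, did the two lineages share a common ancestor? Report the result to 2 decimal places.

7.39

The sequences differ at 9 of 21 sites (1, 2, 7, 8, 12, 15, 16, 20, 21), so p = 9/21 ≈ 0.428571.
d = −(3/4) ln(1 − 4p/3) = −0.75 ln(1 − 0.571428) = −0.75 ln(0.428572)
  = −0.75 × (-0.847297) = 0.635473 substitutions/site.
Under a molecular clock d = 2μt, so t = d/(2μ) = 0.635473 / (2 × 4.3 × 10^-8) = 7.39 million years.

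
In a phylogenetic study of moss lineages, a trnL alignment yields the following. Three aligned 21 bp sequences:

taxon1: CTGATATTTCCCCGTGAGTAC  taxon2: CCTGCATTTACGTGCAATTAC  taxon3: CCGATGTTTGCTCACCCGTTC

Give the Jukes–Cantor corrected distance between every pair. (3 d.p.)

d(taxon1,taxon2) = 0.756, d(taxon1,taxon3) = 0.635, d(taxon2,taxon3) = 1.076

taxon1–taxon2: 10/21 sites differ → p ≈ 0.47619, d = −0.75 ln(1 − 0.63492) = 0.755729 ≈ 0.756.
taxon1–taxon3: 9/21 sites differ → p ≈ 0.428571, d = −0.75 ln(1 − 0.571428) = 0.635472 ≈ 0.635.
taxon2–taxon3: 12/21 sites differ → p ≈ 0.571429, d = −0.75 ln(1 − 0.761905) = 1.076314 ≈ 1.076.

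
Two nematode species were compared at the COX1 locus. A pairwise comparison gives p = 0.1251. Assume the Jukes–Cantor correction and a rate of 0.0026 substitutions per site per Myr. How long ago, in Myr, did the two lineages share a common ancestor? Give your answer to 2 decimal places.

26.32

d = −(3/4) ln(1 − 4p/3) = −0.75 ln(1 − 0.1668) = −0.75 ln(0.8332)
  = −0.75 × (-0.182482) = 0.136862 substitutions/site.
Under a molecular clock d = 2μt, so t = d/(2μ) = 0.136862 / (2 × 0.0026) = 26.32 Myr.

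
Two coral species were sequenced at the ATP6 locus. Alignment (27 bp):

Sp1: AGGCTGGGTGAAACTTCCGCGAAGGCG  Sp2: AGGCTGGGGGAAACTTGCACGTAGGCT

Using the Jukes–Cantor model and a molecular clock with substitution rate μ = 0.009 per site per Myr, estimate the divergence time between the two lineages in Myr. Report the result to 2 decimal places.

11.82

The sequences differ at 5 of 27 sites (9, 17, 19, 22, 27), so p = 5/27 ≈ 0.185185.
d = −(3/4) ln(1 − 4p/3) = −0.75 ln(1 − 0.246913) = −0.75 ln(0.753087)
  = −0.75 × (-0.283575) = 0.212681 substitutions/site.
Under a molecular clock d = 2μt, so t = d/(2μ) = 0.212681 / (2 × 0.009) = 11.82 Myr.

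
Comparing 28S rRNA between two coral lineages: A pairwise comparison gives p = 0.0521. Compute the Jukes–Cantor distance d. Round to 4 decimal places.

d = −(3/4) ln(1 − 4p/3) = −0.75 ln(1 − 0.069467) = −0.75 ln(0.930533)
  = −0.75 × (-0.071998) = 0.053999 substitutions/site.

0.0540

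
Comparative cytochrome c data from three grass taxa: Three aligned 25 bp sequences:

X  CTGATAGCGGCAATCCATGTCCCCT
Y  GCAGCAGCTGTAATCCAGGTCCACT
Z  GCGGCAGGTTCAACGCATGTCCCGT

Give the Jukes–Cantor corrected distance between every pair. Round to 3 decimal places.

d(X,Y) = 0.490, d(X,Z) = 0.572, d(Y,Z) = 0.490

X–Y: 9/25 sites differ → p = 0.36, d = −0.75 ln(1 − 0.48) = 0.490445 ≈ 0.490.
X–Z: 10/25 sites differ → p = 0.4, d = −0.75 ln(1 − 0.533333) = 0.571605 ≈ 0.572.
Y–Z: 9/25 sites differ → p = 0.36, d = −0.75 ln(1 − 0.48) = 0.490445 ≈ 0.490.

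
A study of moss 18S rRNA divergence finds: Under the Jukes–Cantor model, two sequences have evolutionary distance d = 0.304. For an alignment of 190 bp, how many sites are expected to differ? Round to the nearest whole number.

Invert JC69: p = (3/4)(1 − e^(−4d/3)) = 0.75 × (1 − e^(-0.405333)) = 0.75 × (1 − 0.666755) = 0.249934.
Expected differing sites = pL ≈ 0.249934 × 190 = 47.48746 ≈ 47.

47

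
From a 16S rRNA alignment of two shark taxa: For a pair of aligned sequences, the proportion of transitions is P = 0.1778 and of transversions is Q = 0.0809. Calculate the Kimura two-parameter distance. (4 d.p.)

Under the Kimura two-parameter model, d = −½ ln(1 − 2P − Q) − ¼ ln(1 − 2Q).
1 − 2P − Q = 0.5635, giving −½ ln(0.5635) = 0.286794.
1 − 2Q = 0.8382, giving −¼ ln(0.8382) = 0.044125.
d = 0.286794 + 0.044125 = 0.330919.

0.3309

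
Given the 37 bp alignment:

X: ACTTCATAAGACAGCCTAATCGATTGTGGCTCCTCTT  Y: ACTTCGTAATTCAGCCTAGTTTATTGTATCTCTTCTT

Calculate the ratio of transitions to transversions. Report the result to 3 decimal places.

Transitions are A↔G and C↔T; transversions are all other mismatches.
Transitions: 5. Transversions: 4.
R = 5/4 = 1.250.

1.250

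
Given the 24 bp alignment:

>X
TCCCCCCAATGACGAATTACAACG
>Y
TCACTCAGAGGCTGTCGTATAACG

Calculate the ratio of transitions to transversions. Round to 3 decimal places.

0.571

Transitions are A↔G and C↔T; transversions are all other mismatches.
Transitions: 4. Transversions: 7.
R = 4/7 = 0.571428… ≈ 0.571 (to 3 d.p.).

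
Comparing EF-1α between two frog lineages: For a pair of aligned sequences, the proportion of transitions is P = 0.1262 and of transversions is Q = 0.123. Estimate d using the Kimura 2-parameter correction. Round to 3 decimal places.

0.306

Under the Kimura two-parameter model, d = −½ ln(1 − 2P − Q) − ¼ ln(1 − 2Q).
1 − 2P − Q = 0.6246, giving −½ ln(0.6246) = 0.235322.
1 − 2Q = 0.754, giving −¼ ln(0.754) = 0.070591.
d = 0.235322 + 0.070591 = 0.305913.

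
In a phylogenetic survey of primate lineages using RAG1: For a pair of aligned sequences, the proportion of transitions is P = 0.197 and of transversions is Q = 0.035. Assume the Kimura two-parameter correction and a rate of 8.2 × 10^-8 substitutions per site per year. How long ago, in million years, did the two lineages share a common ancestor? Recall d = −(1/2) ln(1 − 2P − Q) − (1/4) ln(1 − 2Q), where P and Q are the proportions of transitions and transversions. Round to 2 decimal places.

Under the Kimura two-parameter model, d = −½ ln(1 − 2P − Q) − ¼ ln(1 − 2Q).
1 − 2P − Q = 0.571, giving −½ ln(0.571) = 0.280183.
1 − 2Q = 0.93, giving −¼ ln(0.93) = 0.018143.
d = 0.280183 + 0.018143 = 0.298326.
Under a molecular clock d = 2μt, so t = d/(2μ) = 0.298326 / (2 × 8.2 × 10^-8) = 1.82 million years.

1.82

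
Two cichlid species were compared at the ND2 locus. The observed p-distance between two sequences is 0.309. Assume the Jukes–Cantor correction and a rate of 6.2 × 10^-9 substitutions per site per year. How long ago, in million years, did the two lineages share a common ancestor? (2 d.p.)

d = −(3/4) ln(1 − 4p/3) = −0.75 ln(1 − 0.412) = −0.75 ln(0.588)
  = −0.75 × (-0.531028) = 0.398271 substitutions/site.
Under a molecular clock d = 2μt, so t = d/(2μ) = 0.398271 / (2 × 6.2 × 10^-9) = 32.12 million years.

32.12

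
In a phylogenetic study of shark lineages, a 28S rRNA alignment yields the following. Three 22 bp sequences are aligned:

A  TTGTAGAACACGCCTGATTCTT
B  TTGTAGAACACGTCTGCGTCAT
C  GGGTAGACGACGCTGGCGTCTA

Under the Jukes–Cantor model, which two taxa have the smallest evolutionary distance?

A and B

A–B: 4/22 differ, p = 0.182, d = 0.208.
A–C: 9/22 differ, p = 0.409, d = 0.591.
B–C: 9/22 differ, p = 0.409, d = 0.591.
The smallest distance is between A and B.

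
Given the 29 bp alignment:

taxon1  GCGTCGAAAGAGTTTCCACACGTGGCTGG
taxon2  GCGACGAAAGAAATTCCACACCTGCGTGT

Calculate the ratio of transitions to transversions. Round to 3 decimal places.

Transitions are A↔G and C↔T; transversions are all other mismatches.
Transitions: 1. Transversions: 6.
R = 1/6 = 0.166666… ≈ 0.167 (to 3 d.p.).

0.167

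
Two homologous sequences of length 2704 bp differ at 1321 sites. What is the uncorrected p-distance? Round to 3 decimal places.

0.489

p = 1321/2704 = 0.488535… ≈ 0.489 (to 3 d.p.).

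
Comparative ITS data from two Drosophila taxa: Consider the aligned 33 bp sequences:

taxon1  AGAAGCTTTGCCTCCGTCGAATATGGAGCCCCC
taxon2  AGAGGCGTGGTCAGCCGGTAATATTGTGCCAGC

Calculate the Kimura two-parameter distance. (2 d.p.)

0.66

Of 33 sites, 2 differences are transitions and 12 are transversions, so P = 2/33 ≈ 0.060606 and Q = 12/33 ≈ 0.363636.
Under the Kimura two-parameter model, d = −½ ln(1 − 2P − Q) − ¼ ln(1 − 2Q).
1 − 2P − Q = 0.515152, giving −½ ln(0.515152) = 0.331647.
1 − 2Q = 0.272728, giving −¼ ln(0.272728) = 0.324820.
d = 0.331647 + 0.324820 = 0.656467.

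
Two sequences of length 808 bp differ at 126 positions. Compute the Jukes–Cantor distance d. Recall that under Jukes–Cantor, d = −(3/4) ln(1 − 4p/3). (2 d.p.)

0.17

p = 126/808 ≈ 0.155941.
d = −(3/4) ln(1 − 4p/3) = −0.75 ln(1 − 0.207921) = −0.75 ln(0.792079)
  = −0.75 × (-0.233094) = 0.174821 substitutions/site.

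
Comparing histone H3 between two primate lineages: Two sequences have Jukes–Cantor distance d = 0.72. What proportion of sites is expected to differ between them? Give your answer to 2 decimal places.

0.46

p = (3/4)(1 − e^(−4d/3)) = 0.75 × (1 − e^(-0.96)) = 0.75 × (1 − 0.382893) = 0.462830.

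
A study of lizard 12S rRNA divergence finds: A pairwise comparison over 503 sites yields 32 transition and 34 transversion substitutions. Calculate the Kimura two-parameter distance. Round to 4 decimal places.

0.1447

P = 32/503 ≈ 0.063618 and Q = 34/503 ≈ 0.067594.
Under the Kimura two-parameter model, d = −½ ln(1 − 2P − Q) − ¼ ln(1 − 2Q).
1 − 2P − Q = 0.80517, giving −½ ln(0.80517) = 0.108351.
1 − 2Q = 0.864812, giving −¼ ln(0.864812) = 0.036311.
d = 0.108351 + 0.036311 = 0.144662.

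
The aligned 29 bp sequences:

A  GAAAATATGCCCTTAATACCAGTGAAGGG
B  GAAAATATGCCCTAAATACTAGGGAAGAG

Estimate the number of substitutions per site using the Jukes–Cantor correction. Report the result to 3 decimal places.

The sequences differ at 4 of 29 sites (14, 20, 23, 28), so p = 4/29 ≈ 0.137931.
d = −(3/4) ln(1 − 4p/3) = −0.75 ln(1 − 0.183908) = −0.75 ln(0.816092)
  = −0.75 × (-0.203228) = 0.152421 substitutions/site.

0.152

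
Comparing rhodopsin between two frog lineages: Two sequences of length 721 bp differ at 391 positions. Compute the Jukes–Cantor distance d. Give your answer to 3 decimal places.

p = 391/721 ≈ 0.542302.
d = −(3/4) ln(1 − 4p/3) = −0.75 ln(1 − 0.723069) = −0.75 ln(0.276931)
  = −0.75 × (-1.283987) = 0.962990 substitutions/site.

0.963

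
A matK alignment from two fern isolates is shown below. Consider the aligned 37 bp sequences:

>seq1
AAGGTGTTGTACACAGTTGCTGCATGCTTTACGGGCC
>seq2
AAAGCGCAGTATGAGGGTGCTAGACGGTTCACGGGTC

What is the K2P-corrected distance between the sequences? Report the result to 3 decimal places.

0.642

Of 37 sites, 10 differences are transitions and 5 are transversions, so P = 10/37 ≈ 0.27027 and Q = 5/37 ≈ 0.135135.
Under the Kimura two-parameter model, d = −½ ln(1 − 2P − Q) − ¼ ln(1 − 2Q).
1 − 2P − Q = 0.324325, giving −½ ln(0.324325) = 0.563005.
1 − 2Q = 0.72973, giving −¼ ln(0.72973) = 0.078770.
d = 0.563005 + 0.078770 = 0.641775.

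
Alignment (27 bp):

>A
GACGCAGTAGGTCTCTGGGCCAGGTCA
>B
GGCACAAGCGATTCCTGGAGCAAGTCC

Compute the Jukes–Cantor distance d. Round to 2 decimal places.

The sequences differ at 12 of 27 sites, so p = 12/27 ≈ 0.444444.
d = −(3/4) ln(1 − 4p/3) = −0.75 ln(1 − 0.592592) = −0.75 ln(0.407408)
  = −0.75 × (-0.897940) = 0.673455 substitutions/site.

0.67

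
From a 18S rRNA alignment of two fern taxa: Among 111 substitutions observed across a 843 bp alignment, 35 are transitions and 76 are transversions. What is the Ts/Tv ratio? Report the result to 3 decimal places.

0.461

R = 35/76 = 0.460526… ≈ 0.461 (to 3 d.p.).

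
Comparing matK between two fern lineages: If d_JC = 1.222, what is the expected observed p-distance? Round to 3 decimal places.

p = (3/4)(1 − e^(−4d/3)) = 0.75 × (1 − e^(-1.629333)) = 0.75 × (1 − 0.196060) = 0.602955.

0.603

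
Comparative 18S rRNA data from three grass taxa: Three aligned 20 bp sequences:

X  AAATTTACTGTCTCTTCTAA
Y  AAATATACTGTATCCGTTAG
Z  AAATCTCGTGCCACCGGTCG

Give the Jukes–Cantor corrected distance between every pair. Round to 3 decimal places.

d(X,Y) = 0.383, d(X,Z) = 0.824, d(Y,Z) = 0.572

X–Y: 6/20 sites differ → p = 0.3, d = −0.75 ln(1 − 0.4) = 0.383119 ≈ 0.383.
X–Z: 10/20 sites differ → p = 0.5, d = −0.75 ln(1 − 0.666667) = 0.823960 ≈ 0.824.
Y–Z: 8/20 sites differ → p = 0.4, d = −0.75 ln(1 − 0.533333) = 0.571605 ≈ 0.572.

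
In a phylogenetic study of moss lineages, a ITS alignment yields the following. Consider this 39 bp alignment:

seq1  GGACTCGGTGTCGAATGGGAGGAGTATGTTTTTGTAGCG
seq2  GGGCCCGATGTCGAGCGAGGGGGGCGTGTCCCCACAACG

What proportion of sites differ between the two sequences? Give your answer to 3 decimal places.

0.436

The sequences differ at 17 of 39 positions.
p = 17/39 = 0.435897… ≈ 0.436 (to 3 d.p.).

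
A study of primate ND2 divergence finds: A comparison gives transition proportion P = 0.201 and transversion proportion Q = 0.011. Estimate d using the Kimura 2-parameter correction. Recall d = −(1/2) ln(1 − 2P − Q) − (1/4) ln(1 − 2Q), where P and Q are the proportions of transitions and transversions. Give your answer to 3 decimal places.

0.272

Under the Kimura two-parameter model, d = −½ ln(1 − 2P − Q) − ¼ ln(1 − 2Q).
1 − 2P − Q = 0.587, giving −½ ln(0.587) = 0.266365.
1 − 2Q = 0.978, giving −¼ ln(0.978) = 0.005561.
d = 0.266365 + 0.005561 = 0.271926.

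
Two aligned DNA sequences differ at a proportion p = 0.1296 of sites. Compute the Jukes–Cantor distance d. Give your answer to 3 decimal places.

d = −(3/4) ln(1 − 4p/3) = −0.75 ln(1 − 0.1728) = −0.75 ln(0.8272)
  = −0.75 × (-0.189709) = 0.142282 substitutions/site.

0.142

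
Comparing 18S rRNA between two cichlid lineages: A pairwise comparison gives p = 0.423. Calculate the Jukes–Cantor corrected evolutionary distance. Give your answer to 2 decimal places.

0.62

d = −(3/4) ln(1 − 4p/3) = −0.75 ln(1 − 0.564) = −0.75 ln(0.436)
  = −0.75 × (-0.830113) = 0.622585 substitutions/site.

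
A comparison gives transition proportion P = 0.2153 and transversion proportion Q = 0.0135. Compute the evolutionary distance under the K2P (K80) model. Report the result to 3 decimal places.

Under the Kimura two-parameter model, d = −½ ln(1 − 2P − Q) − ¼ ln(1 − 2Q).
1 − 2P − Q = 0.5559, giving −½ ln(0.5559) = 0.293583.
1 − 2Q = 0.973, giving −¼ ln(0.973) = 0.006843.
d = 0.293583 + 0.006843 = 0.300426.

0.300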